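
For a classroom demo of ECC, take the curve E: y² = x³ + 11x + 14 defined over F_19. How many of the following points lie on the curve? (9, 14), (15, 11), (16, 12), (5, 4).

(9, 14): 14² ≡ 6, rhs ≡ 6 → on.
(15, 11): 11² ≡ 7, rhs ≡ 1 → off.
(16, 12): 12² ≡ 11, rhs ≡ 11 → on.
(5, 4): 4² ≡ 16, rhs ≡ 4 → off.

2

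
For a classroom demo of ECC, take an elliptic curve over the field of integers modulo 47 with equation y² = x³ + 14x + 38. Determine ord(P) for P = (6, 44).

2P: tangent at (6, 44): λ = (3·6² + 14)/(2·44) ≡ 28/41. 41⁻¹ ≡ 39 (mod 47), so λ ≡ 28·39 ≡ 11.
  x = λ² - 6 - 6 = 121 - 12 ≡ 15; y = λ·(6 - 15) - 44 ≡ 45. → (15, 45)
3P: (15, 45) + (6, 44). λ = (44 - 45)/(6 - 15) ≡ 46/38 mod 47. 38⁻¹ ≡ 26 (mod 47), so λ ≡ 21.
  x = λ² - 15 - 6 = 441 - 21 ≡ 44; y = λ·(15 - 44) - 45 ≡ 4. → (44, 4)
4P: (44, 4) + (6, 44). λ = (44 - 4)/(6 - 44) ≡ 40/9 mod 47. 9⁻¹ ≡ 21 (mod 47), so λ ≡ 41.
  x = λ² - 44 - 6 = 1681 - 50 ≡ 33; y = λ·(44 - 33) - 4 ≡ 24. → (33, 24)
5P: (33, 24) + (6, 44). λ = (44 - 24)/(6 - 33) ≡ 20/20 mod 47. 20⁻¹ ≡ 40 (mod 47), so λ ≡ 1.
  x = λ² - 33 - 6 = 1 - 39 ≡ 9; y = λ·(33 - 9) - 24 ≡ 0. → (9, 0)
6P: (9, 0) + (6, 44). λ = (44 - 0)/(6 - 9) ≡ 44/44 mod 47. 44⁻¹ ≡ 31 (mod 47), so λ ≡ 1.
  x = λ² - 9 - 6 = 1 - 15 ≡ 33; y = λ·(9 - 33) - 0 ≡ 23. → (33, 23)
7P: (33, 23) + (6, 44). λ = (44 - 23)/(6 - 33) ≡ 21/20 mod 47. 20⁻¹ ≡ 40 (mod 47), so λ ≡ 41.
  x = λ² - 33 - 6 = 1681 - 39 ≡ 44; y = λ·(33 - 44) - 23 ≡ 43. → (44, 43)
8P: (44, 43) + (6, 44). λ = (44 - 43)/(6 - 44) ≡ 1/9 mod 47. 9⁻¹ ≡ 21 (mod 47), so λ ≡ 21.
  x = λ² - 44 - 6 = 441 - 50 ≡ 15; y = λ·(44 - 15) - 43 ≡ 2. → (15, 2)
9P: (15, 2) + (6, 44). λ = (44 - 2)/(6 - 15) ≡ 42/38 mod 47. 38⁻¹ ≡ 26 (mod 47), so λ ≡ 11.
  x = λ² - 15 - 6 = 121 - 21 ≡ 6; y = λ·(15 - 6) - 2 ≡ 3. → (6, 3)
10P: (6, 3) + (6, 44): same x and y₁ ≡ -y₂, so the sum is O.
10P = O, so the order is 10.

10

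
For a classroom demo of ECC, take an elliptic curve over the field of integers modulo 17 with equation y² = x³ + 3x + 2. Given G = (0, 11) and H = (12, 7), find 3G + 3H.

First 3G:
Repeated addition: build up to 3G.
2G: tangent at (0, 11): λ = (3·0² + 3)/(2·11) ≡ 3/5. 5⁻¹ ≡ 7 (mod 17) since 5·7 = 35 ≡ 1, so λ ≡ 3·7 ≡ 4.
  x = λ² - 0 - 0 = 16 - 0 ≡ 16; y = λ·(0 - 16) - 11 ≡ 10. → (16, 10)
3G: (16, 10) + (0, 11). λ = (11 - 10)/(0 - 16) ≡ 1/1 mod 17. 1⁻¹ ≡ 1 (mod 17), so λ ≡ 1.
  x = λ² - 16 - 0 = 1 - 16 ≡ 2; y = λ·(16 - 2) - 10 ≡ 4. → (2, 4)
3G = (2, 4).
Next 3H:
Repeated addition: build up to 3H.
2H: tangent at (12, 7): λ = (3·12² + 3)/(2·7) ≡ 10/14. 14⁻¹ ≡ 11 (mod 17), so λ ≡ 10·11 ≡ 8.
  x = λ² - 12 - 12 = 64 - 24 ≡ 6; y = λ·(12 - 6) - 7 ≡ 7. → (6, 7)
3H: (6, 7) + (12, 7). λ = (7 - 7)/(12 - 6) ≡ 0/6 mod 17. 6⁻¹ ≡ 3 (mod 17), so λ ≡ 0.
  x = λ² - 6 - 12 = 0 - 18 ≡ 16; y = λ·(6 - 16) - 7 ≡ 10. → (16, 10)
3H = (16, 10).
Finally 3G + 3H:
(2, 4) + (16, 10). λ = (10 - 4)/(16 - 2) ≡ 6/14 mod 17. 14⁻¹ ≡ 11 (mod 17), so λ ≡ 15.
  x = λ² - 2 - 16 = 225 - 18 ≡ 3; y = λ·(2 - 3) - 4 ≡ 15. → (3, 15)

(3, 15)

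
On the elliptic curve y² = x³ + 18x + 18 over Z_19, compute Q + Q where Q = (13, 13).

(13, 6)

tangent at (13, 13): λ = (3·13² + 18)/(2·13) ≡ 12/7. 7⁻¹ ≡ 11 (mod 19) since 7·11 = 77 ≡ 1, so λ ≡ 12·11 ≡ 18.
  x = λ² - 13 - 13 = 324 - 26 ≡ 13; y = λ·(13 - 13) - 13 ≡ 6. → (13, 6)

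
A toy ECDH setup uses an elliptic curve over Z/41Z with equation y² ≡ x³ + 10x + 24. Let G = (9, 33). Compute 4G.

Repeated addition: build up to 4G.
2G: tangent at (9, 33): λ = (3·9² + 10)/(2·33) ≡ 7/25. 25⁻¹ ≡ 23 (mod 41), so λ ≡ 7·23 ≡ 38.
  x = λ² - 9 - 9 = 1444 - 18 ≡ 32; y = λ·(9 - 32) - 33 ≡ 36. → (32, 36)
3G: (32, 36) + (9, 33). λ = (33 - 36)/(9 - 32) ≡ 38/18 mod 41. 18⁻¹ ≡ 16 (mod 41), so λ ≡ 34.
  x = λ² - 32 - 9 = 1156 - 41 ≡ 8; y = λ·(32 - 8) - 36 ≡ 1. → (8, 1)
4G: (8, 1) + (9, 33). λ = (33 - 1)/(9 - 8) ≡ 32/1 mod 41. 1⁻¹ ≡ 1 (mod 41), so λ ≡ 32.
  x = λ² - 8 - 9 = 1024 - 17 ≡ 23; y = λ·(8 - 23) - 1 ≡ 11. → (23, 11)

(23, 11)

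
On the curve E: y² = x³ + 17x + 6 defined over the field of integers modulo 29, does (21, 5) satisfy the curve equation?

yes

y² = 5² ≡ 25; x³ + 17x + 6 = 9624 ≡ 25 (mod 29). 25 = 25.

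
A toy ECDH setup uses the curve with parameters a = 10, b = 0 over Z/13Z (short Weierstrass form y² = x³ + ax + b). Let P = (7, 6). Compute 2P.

(0, 0)

tangent at (7, 6): λ = (3·7² + 10)/(2·6) ≡ 1/12. 12⁻¹ ≡ 12 (mod 13) since 12·12 = 144 ≡ 1, so λ ≡ 1·12 ≡ 12.
  x = λ² - 7 - 7 = 144 - 14 ≡ 0; y = λ·(7 - 0) - 6 ≡ 0. → (0, 0)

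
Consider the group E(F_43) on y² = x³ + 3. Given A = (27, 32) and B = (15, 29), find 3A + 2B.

(23, 42)

First 3A:
Repeated addition: build up to 3A.
2A: tangent at (27, 32): λ = (3·27² + 0)/(2·32) ≡ 37/21. 21⁻¹ ≡ 41 (mod 43), so λ ≡ 37·41 ≡ 12.
  x = λ² - 27 - 27 = 144 - 54 ≡ 4; y = λ·(27 - 4) - 32 ≡ 29. → (4, 29)
3A: (4, 29) + (27, 32). λ = (32 - 29)/(27 - 4) ≡ 3/23 mod 43. 23⁻¹ ≡ 15 (mod 43) since 23·15 = 345 ≡ 1, so λ ≡ 2.
  x = λ² - 4 - 27 = 4 - 31 ≡ 16; y = λ·(4 - 16) - 29 ≡ 33. → (16, 33)
3A = (16, 33).
Next 2B:
Repeated addition: build up to 2B.
2B: tangent at (15, 29): λ = (3·15² + 0)/(2·29) ≡ 30/15. 15⁻¹ ≡ 23 (mod 43), so λ ≡ 30·23 ≡ 2.
  x = λ² - 15 - 15 = 4 - 30 ≡ 17; y = λ·(15 - 17) - 29 ≡ 10. → (17, 10)
2B = (17, 10).
Finally 3A + 2B:
(16, 33) + (17, 10). λ = (10 - 33)/(17 - 16) ≡ 20/1 mod 43. 1⁻¹ ≡ 1 (mod 43), so λ ≡ 20.
  x = λ² - 16 - 17 = 400 - 33 ≡ 23; y = λ·(16 - 23) - 33 ≡ 42. → (23, 42)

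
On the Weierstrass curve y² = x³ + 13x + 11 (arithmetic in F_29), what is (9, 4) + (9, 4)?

(20, 21)

tangent at (9, 4): λ = (3·9² + 13)/(2·4) ≡ 24/8. 8⁻¹ ≡ 11 (mod 29) since 8·11 = 88 ≡ 1, so λ ≡ 24·11 ≡ 3.
  x = λ² - 9 - 9 = 9 - 18 ≡ 20; y = λ·(9 - 20) - 4 ≡ 21. → (20, 21)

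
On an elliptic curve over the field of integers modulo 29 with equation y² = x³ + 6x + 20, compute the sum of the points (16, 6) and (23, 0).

(16, 6) + (23, 0). λ = (0 - 6)/(23 - 16) ≡ 23/7 mod 29. 7⁻¹ ≡ 25 (mod 29), so λ ≡ 24.
  x = λ² - 16 - 23 = 576 - 39 ≡ 15; y = λ·(16 - 15) - 6 ≡ 18. → (15, 18)

(15, 18)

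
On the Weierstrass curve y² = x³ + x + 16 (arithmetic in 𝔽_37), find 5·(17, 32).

(4, 11)

Write P = (17, 32).
Repeated addition: build up to 5P.
2P: tangent at (17, 32): λ = (3·17² + 1)/(2·32) ≡ 17/27. 27⁻¹ ≡ 11 (mod 37), so λ ≡ 17·11 ≡ 2.
  x = λ² - 17 - 17 = 4 - 34 ≡ 7; y = λ·(17 - 7) - 32 ≡ 25. → (7, 25)
3P: (7, 25) + (17, 32). λ = (32 - 25)/(17 - 7) ≡ 7/10 mod 37. 10⁻¹ ≡ 26 (mod 37), so λ ≡ 34.
  x = λ² - 7 - 17 = 1156 - 24 ≡ 22; y = λ·(7 - 22) - 25 ≡ 20. → (22, 20)
4P: (22, 20) + (17, 32). λ = (32 - 20)/(17 - 22) ≡ 12/32 mod 37. 32⁻¹ ≡ 22 (mod 37), so λ ≡ 5.
  x = λ² - 22 - 17 = 25 - 39 ≡ 23; y = λ·(22 - 23) - 20 ≡ 12. → (23, 12)
5P: (23, 12) + (17, 32). λ = (32 - 12)/(17 - 23) ≡ 20/31 mod 37. 31⁻¹ ≡ 6 (mod 37), so λ ≡ 9.
  x = λ² - 23 - 17 = 81 - 40 ≡ 4; y = λ·(23 - 4) - 12 ≡ 11. → (4, 11)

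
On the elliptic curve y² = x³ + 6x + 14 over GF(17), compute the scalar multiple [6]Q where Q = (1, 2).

Repeated addition: build up to 6Q.
2Q: tangent at (1, 2): λ = (3·1² + 6)/(2·2) ≡ 9/4. 4⁻¹ ≡ 13 (mod 17) since 4·13 = 52 ≡ 1, so λ ≡ 9·13 ≡ 15.
  x = λ² - 1 - 1 = 225 - 2 ≡ 2; y = λ·(1 - 2) - 2 ≡ 0. → (2, 0)
3Q: (2, 0) + (1, 2). λ = (2 - 0)/(1 - 2) ≡ 2/16 mod 17. 16⁻¹ ≡ 16 (mod 17), so λ ≡ 15.
  x = λ² - 2 - 1 = 225 - 3 ≡ 1; y = λ·(2 - 1) - 0 ≡ 15. → (1, 15)
4Q: (1, 15) + (1, 2): same x and y₁ ≡ -y₂, so the sum is the point at infinity.
5Q: the point at infinity + (1, 2) = (1, 2) (identity).
6Q: tangent at (1, 2): λ = (3·1² + 6)/(2·2) ≡ 9/4. 4⁻¹ ≡ 13 (mod 17) since 4·13 = 52 ≡ 1, so λ ≡ 9·13 ≡ 15.
  x = λ² - 1 - 1 = 225 - 2 ≡ 2; y = λ·(1 - 2) - 2 ≡ 0. → (2, 0)

(2, 0)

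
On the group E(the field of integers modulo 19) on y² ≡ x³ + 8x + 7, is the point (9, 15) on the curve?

y² = 15² ≡ 16; x³ + 8x + 7 = 808 ≡ 10 (mod 19). 16 ≠ 10.

no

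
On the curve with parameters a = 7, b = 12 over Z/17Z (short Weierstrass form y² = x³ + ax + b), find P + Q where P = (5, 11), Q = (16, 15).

(4, 11)

(5, 11) + (16, 15). λ = (15 - 11)/(16 - 5) ≡ 4/11 mod 17. 11⁻¹ ≡ 14 (mod 17), so λ ≡ 5.
  x = λ² - 5 - 16 = 25 - 21 ≡ 4; y = λ·(5 - 4) - 11 ≡ 11. → (4, 11)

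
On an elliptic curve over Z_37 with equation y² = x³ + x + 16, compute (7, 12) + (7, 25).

O

The two points share x = 7 and their y-coordinates satisfy 12 + 25 ≡ 0 (mod 37), so they are inverses. Their sum is 𝒪.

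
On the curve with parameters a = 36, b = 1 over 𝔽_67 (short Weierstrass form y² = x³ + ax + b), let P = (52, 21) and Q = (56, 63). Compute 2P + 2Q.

First 2P:
Repeated addition: build up to 2P.
2P: tangent at (52, 21): λ = (3·52² + 36)/(2·21) ≡ 41/42. 42⁻¹ ≡ 8 (mod 67), so λ ≡ 41·8 ≡ 60.
  x = λ² - 52 - 52 = 3600 - 104 ≡ 12; y = λ·(52 - 12) - 21 ≡ 34. → (12, 34)
2P = (12, 34).
Next 2Q:
Repeated addition: build up to 2Q.
2Q: tangent at (56, 63): λ = (3·56² + 36)/(2·63) ≡ 64/59. 59⁻¹ ≡ 25 (mod 67), so λ ≡ 64·25 ≡ 59.
  x = λ² - 56 - 56 = 3481 - 112 ≡ 19; y = λ·(56 - 19) - 63 ≡ 43. → (19, 43)
2Q = (19, 43).
Finally 2P + 2Q:
(12, 34) + (19, 43). λ = (43 - 34)/(19 - 12) ≡ 9/7 mod 67. 7⁻¹ ≡ 48 (mod 67), so λ ≡ 30.
  x = λ² - 12 - 19 = 900 - 31 ≡ 65; y = λ·(12 - 65) - 34 ≡ 51. → (65, 51)

(65, 51)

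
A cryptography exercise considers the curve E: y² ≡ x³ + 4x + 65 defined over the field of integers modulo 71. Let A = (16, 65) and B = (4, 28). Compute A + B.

(16, 65) + (4, 28). λ = (28 - 65)/(4 - 16) ≡ 34/59 mod 71. 59⁻¹ ≡ 65 (mod 71), so λ ≡ 9.
  x = λ² - 16 - 4 = 81 - 20 ≡ 61; y = λ·(16 - 61) - 65 ≡ 27. → (61, 27)

(61, 27)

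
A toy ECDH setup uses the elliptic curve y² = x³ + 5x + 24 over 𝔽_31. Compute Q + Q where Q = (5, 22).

tangent at (5, 22): λ = (3·5² + 5)/(2·22) ≡ 18/13. 13⁻¹ ≡ 12 (mod 31) since 13·12 = 156 ≡ 1, so λ ≡ 18·12 ≡ 30.
  x = λ² - 5 - 5 = 900 - 10 ≡ 22; y = λ·(5 - 22) - 22 ≡ 26. → (22, 26)

(22, 26)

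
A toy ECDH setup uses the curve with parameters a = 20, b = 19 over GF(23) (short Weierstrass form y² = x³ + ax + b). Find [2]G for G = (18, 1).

(18, 22)

tangent at (18, 1): λ = (3·18² + 20)/(2·1) ≡ 3/2. 2⁻¹ ≡ 12 (mod 23), so λ ≡ 3·12 ≡ 13.
  x = λ² - 18 - 18 = 169 - 36 ≡ 18; y = λ·(18 - 18) - 1 ≡ 22. → (18, 22)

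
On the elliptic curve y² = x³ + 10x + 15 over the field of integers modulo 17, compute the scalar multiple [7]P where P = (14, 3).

(15, 15)

Double-and-add on 7 = (111)₂. Start with P = (14, 3) for the leading 1-bit.
double: tangent at (14, 3): λ = (3·14² + 10)/(2·3) ≡ 3/6. 6⁻¹ ≡ 3 (mod 17) since 6·3 = 18 ≡ 1, so λ ≡ 3·3 ≡ 9.
  x = λ² - 14 - 14 = 81 - 28 ≡ 2; y = λ·(14 - 2) - 3 ≡ 3. → (2, 3)
add P: (2, 3) + (14, 3). λ = (3 - 3)/(14 - 2) ≡ 0/12 mod 17. 12⁻¹ ≡ 10 (mod 17) since 12·10 = 120 ≡ 1, so λ ≡ 0.
  x = λ² - 2 - 14 = 0 - 16 ≡ 1; y = λ·(2 - 1) - 3 ≡ 14. → (1, 14)
double: tangent at (1, 14): λ = (3·1² + 10)/(2·14) ≡ 13/11. 11⁻¹ ≡ 14 (mod 17), so λ ≡ 13·14 ≡ 12.
  x = λ² - 1 - 1 = 144 - 2 ≡ 6; y = λ·(1 - 6) - 14 ≡ 11. → (6, 11)
add P: (6, 11) + (14, 3). λ = (3 - 11)/(14 - 6) ≡ 9/8 mod 17. 8⁻¹ ≡ 15 (mod 17), so λ ≡ 16.
  x = λ² - 6 - 14 = 256 - 20 ≡ 15; y = λ·(6 - 15) - 11 ≡ 15. → (15, 15)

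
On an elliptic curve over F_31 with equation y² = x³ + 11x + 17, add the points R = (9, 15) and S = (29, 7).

(9, 15) + (29, 7). λ = (7 - 15)/(29 - 9) ≡ 23/20 mod 31. 20⁻¹ ≡ 14 (mod 31), so λ ≡ 12.
  x = λ² - 9 - 29 = 144 - 38 ≡ 13; y = λ·(9 - 13) - 15 ≡ 30. → (13, 30)

(13, 30)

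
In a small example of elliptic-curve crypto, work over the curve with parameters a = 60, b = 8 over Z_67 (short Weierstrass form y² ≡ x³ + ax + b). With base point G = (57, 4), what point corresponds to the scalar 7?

Double-and-add on 7 = (111)₂. Start with G = (57, 4) for the leading 1-bit.
double: tangent at (57, 4): λ = (3·57² + 60)/(2·4) ≡ 25/8. 8⁻¹ ≡ 42 (mod 67) since 8·42 = 336 ≡ 1, so λ ≡ 25·42 ≡ 45.
  x = λ² - 57 - 57 = 2025 - 114 ≡ 35; y = λ·(57 - 35) - 4 ≡ 48. → (35, 48)
add G: (35, 48) + (57, 4). λ = (4 - 48)/(57 - 35) ≡ 23/22 mod 67. 22⁻¹ ≡ 64 (mod 67) since 22·64 = 1408 ≡ 1, so λ ≡ 65.
  x = λ² - 35 - 57 = 4225 - 92 ≡ 46; y = λ·(35 - 46) - 48 ≡ 41. → (46, 41)
double: tangent at (46, 41): λ = (3·46² + 60)/(2·41) ≡ 43/15. 15⁻¹ ≡ 9 (mod 67) since 15·9 = 135 ≡ 1, so λ ≡ 43·9 ≡ 52.
  x = λ² - 46 - 46 = 2704 - 92 ≡ 66; y = λ·(46 - 66) - 41 ≡ 58. → (66, 58)
add G: (66, 58) + (57, 4). λ = (4 - 58)/(57 - 66) ≡ 13/58 mod 67. 58⁻¹ ≡ 52 (mod 67), so λ ≡ 6.
  x = λ² - 66 - 57 = 36 - 123 ≡ 47; y = λ·(66 - 47) - 58 ≡ 56. → (47, 56)

(47, 56)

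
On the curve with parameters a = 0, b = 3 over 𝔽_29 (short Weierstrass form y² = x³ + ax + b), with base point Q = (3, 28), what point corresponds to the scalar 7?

(21, 19)

Double-and-add on 7 = (111)₂. Start with Q = (3, 28) for the leading 1-bit.
double: tangent at (3, 28): λ = (3·3² + 0)/(2·28) ≡ 27/27. 27⁻¹ ≡ 14 (mod 29) since 27·14 = 378 ≡ 1, so λ ≡ 27·14 ≡ 1.
  x = λ² - 3 - 3 = 1 - 6 ≡ 24; y = λ·(3 - 24) - 28 ≡ 9. → (24, 9)
add Q: (24, 9) + (3, 28). λ = (28 - 9)/(3 - 24) ≡ 19/8 mod 29. 8⁻¹ ≡ 11 (mod 29), so λ ≡ 6.
  x = λ² - 24 - 3 = 36 - 27 ≡ 9; y = λ·(24 - 9) - 9 ≡ 23. → (9, 23)
double: tangent at (9, 23): λ = (3·9² + 0)/(2·23) ≡ 11/17. 17⁻¹ ≡ 12 (mod 29), so λ ≡ 11·12 ≡ 16.
  x = λ² - 9 - 9 = 256 - 18 ≡ 6; y = λ·(9 - 6) - 23 ≡ 25. → (6, 25)
add Q: (6, 25) + (3, 28). λ = (28 - 25)/(3 - 6) ≡ 3/26 mod 29. 26⁻¹ ≡ 19 (mod 29), so λ ≡ 28.
  x = λ² - 6 - 3 = 784 - 9 ≡ 21; y = λ·(6 - 21) - 25 ≡ 19. → (21, 19)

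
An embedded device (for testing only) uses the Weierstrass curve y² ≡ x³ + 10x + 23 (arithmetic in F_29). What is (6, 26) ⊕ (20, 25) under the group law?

(7, 1)

(6, 26) + (20, 25). λ = (25 - 26)/(20 - 6) ≡ 28/14 mod 29. 14⁻¹ ≡ 27 (mod 29) since 14·27 = 378 ≡ 1, so λ ≡ 2.
  x = λ² - 6 - 20 = 4 - 26 ≡ 7; y = λ·(6 - 7) - 26 ≡ 1. → (7, 1)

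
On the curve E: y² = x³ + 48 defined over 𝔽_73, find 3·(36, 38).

Write G = (36, 38).
Repeated addition: build up to 3G.
2G: tangent at (36, 38): λ = (3·36² + 0)/(2·38) ≡ 19/3. 3⁻¹ ≡ 49 (mod 73), so λ ≡ 19·49 ≡ 55.
  x = λ² - 36 - 36 = 3025 - 72 ≡ 33; y = λ·(36 - 33) - 38 ≡ 54. → (33, 54)
3G: (33, 54) + (36, 38). λ = (38 - 54)/(36 - 33) ≡ 57/3 mod 73. 3⁻¹ ≡ 49 (mod 73) since 3·49 = 147 ≡ 1, so λ ≡ 19.
  x = λ² - 33 - 36 = 361 - 69 ≡ 0; y = λ·(33 - 0) - 54 ≡ 62. → (0, 62)

(0, 62)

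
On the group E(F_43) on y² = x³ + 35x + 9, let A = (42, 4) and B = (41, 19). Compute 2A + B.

First 2A:
Repeated addition: build up to 2A.
2A: tangent at (42, 4): λ = (3·42² + 35)/(2·4) ≡ 38/8. 8⁻¹ ≡ 27 (mod 43), so λ ≡ 38·27 ≡ 37.
  x = λ² - 42 - 42 = 1369 - 84 ≡ 38; y = λ·(42 - 38) - 4 ≡ 15. → (38, 15)
2A = (38, 15).
Finally 2A + B:
(38, 15) + (41, 19). λ = (19 - 15)/(41 - 38) ≡ 4/3 mod 43. 3⁻¹ ≡ 29 (mod 43), so λ ≡ 30.
  x = λ² - 38 - 41 = 900 - 79 ≡ 4; y = λ·(38 - 4) - 15 ≡ 16. → (4, 16)

(4, 16)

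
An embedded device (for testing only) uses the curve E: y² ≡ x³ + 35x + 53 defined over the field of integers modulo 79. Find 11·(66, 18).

(11, 49)

Write P = (66, 18).
Double-and-add on 11 = (1011)₂. Start with P = (66, 18) for the leading 1-bit.
double: tangent at (66, 18): λ = (3·66² + 35)/(2·18) ≡ 68/36. 36⁻¹ ≡ 11 (mod 79), so λ ≡ 68·11 ≡ 37.
  x = λ² - 66 - 66 = 1369 - 132 ≡ 52; y = λ·(66 - 52) - 18 ≡ 26. → (52, 26)
double: tangent at (52, 26): λ = (3·52² + 35)/(2·26) ≡ 10/52. 52⁻¹ ≡ 38 (mod 79), so λ ≡ 10·38 ≡ 64.
  x = λ² - 52 - 52 = 4096 - 104 ≡ 42; y = λ·(52 - 42) - 26 ≡ 61. → (42, 61)
add P: (42, 61) + (66, 18). λ = (18 - 61)/(66 - 42) ≡ 36/24 mod 79. 24⁻¹ ≡ 56 (mod 79), so λ ≡ 41.
  x = λ² - 42 - 66 = 1681 - 108 ≡ 72; y = λ·(42 - 72) - 61 ≡ 52. → (72, 52)
double: tangent at (72, 52): λ = (3·72² + 35)/(2·52) ≡ 24/25. 25⁻¹ ≡ 19 (mod 79), so λ ≡ 24·19 ≡ 61.
  x = λ² - 72 - 72 = 3721 - 144 ≡ 22; y = λ·(72 - 22) - 52 ≡ 75. → (22, 75)
add P: (22, 75) + (66, 18). λ = (18 - 75)/(66 - 22) ≡ 22/44 mod 79. 44⁻¹ ≡ 9 (mod 79) since 44·9 = 396 ≡ 1, so λ ≡ 40.
  x = λ² - 22 - 66 = 1600 - 88 ≡ 11; y = λ·(22 - 11) - 75 ≡ 49. → (11, 49)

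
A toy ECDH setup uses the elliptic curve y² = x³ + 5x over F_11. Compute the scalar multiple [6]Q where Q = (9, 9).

O

Double-and-add on 6 = (110)₂. Start with Q = (9, 9) for the leading 1-bit.
double: tangent at (9, 9): λ = (3·9² + 5)/(2·9) ≡ 6/7. 7⁻¹ ≡ 8 (mod 11), so λ ≡ 6·8 ≡ 4.
  x = λ² - 9 - 9 = 16 - 18 ≡ 9; y = λ·(9 - 9) - 9 ≡ 2. → (9, 2)
add Q: (9, 2) + (9, 9): same x and y₁ ≡ -y₂, so the sum is 𝒪.
double: 𝒪 + 𝒪 = 𝒪 (identity).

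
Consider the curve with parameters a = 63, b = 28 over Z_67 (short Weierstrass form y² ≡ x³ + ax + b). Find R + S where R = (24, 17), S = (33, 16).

(34, 66)

(24, 17) + (33, 16). λ = (16 - 17)/(33 - 24) ≡ 66/9 mod 67. 9⁻¹ ≡ 15 (mod 67) since 9·15 = 135 ≡ 1, so λ ≡ 52.
  x = λ² - 24 - 33 = 2704 - 57 ≡ 34; y = λ·(24 - 34) - 17 ≡ 66. → (34, 66)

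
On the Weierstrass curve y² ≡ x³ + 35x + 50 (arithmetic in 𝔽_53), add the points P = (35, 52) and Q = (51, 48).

(30, 13)

(35, 52) + (51, 48). λ = (48 - 52)/(51 - 35) ≡ 49/16 mod 53. 16⁻¹ ≡ 10 (mod 53) since 16·10 = 160 ≡ 1, so λ ≡ 13.
  x = λ² - 35 - 51 = 169 - 86 ≡ 30; y = λ·(35 - 30) - 52 ≡ 13. → (30, 13)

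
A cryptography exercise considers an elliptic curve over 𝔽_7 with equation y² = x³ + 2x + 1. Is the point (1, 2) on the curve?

y² = 2² ≡ 4; x³ + 2x + 1 = 4 ≡ 4 (mod 7). 4 = 4.

yes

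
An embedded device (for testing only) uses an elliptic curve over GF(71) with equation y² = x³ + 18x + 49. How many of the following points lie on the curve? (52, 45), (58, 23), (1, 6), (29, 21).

(52, 45): 45² ≡ 37, rhs ≡ 19 → off.
(58, 23): 23² ≡ 32, rhs ≡ 32 → on.
(1, 6): 6² ≡ 36, rhs ≡ 68 → off.
(29, 21): 21² ≡ 15, rhs ≡ 39 → off.

1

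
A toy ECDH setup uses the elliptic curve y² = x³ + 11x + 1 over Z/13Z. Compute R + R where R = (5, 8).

tangent at (5, 8): λ = (3·5² + 11)/(2·8) ≡ 8/3. 3⁻¹ ≡ 9 (mod 13), so λ ≡ 8·9 ≡ 7.
  x = λ² - 5 - 5 = 49 - 10 ≡ 0; y = λ·(5 - 0) - 8 ≡ 1. → (0, 1)

(0, 1)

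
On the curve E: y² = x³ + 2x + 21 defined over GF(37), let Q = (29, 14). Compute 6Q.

(30, 21)

Repeated addition: build up to 6Q.
2Q: tangent at (29, 14): λ = (3·29² + 2)/(2·14) ≡ 9/28. 28⁻¹ ≡ 4 (mod 37) since 28·4 = 112 ≡ 1, so λ ≡ 9·4 ≡ 36.
  x = λ² - 29 - 29 = 1296 - 58 ≡ 17; y = λ·(29 - 17) - 14 ≡ 11. → (17, 11)
3Q: (17, 11) + (29, 14). λ = (14 - 11)/(29 - 17) ≡ 3/12 mod 37. 12⁻¹ ≡ 34 (mod 37) since 12·34 = 408 ≡ 1, so λ ≡ 28.
  x = λ² - 17 - 29 = 784 - 46 ≡ 35; y = λ·(17 - 35) - 11 ≡ 3. → (35, 3)
4Q: (35, 3) + (29, 14). λ = (14 - 3)/(29 - 35) ≡ 11/31 mod 37. 31⁻¹ ≡ 6 (mod 37), so λ ≡ 29.
  x = λ² - 35 - 29 = 841 - 64 ≡ 0; y = λ·(35 - 0) - 3 ≡ 13. → (0, 13)
5Q: (0, 13) + (29, 14). λ = (14 - 13)/(29 - 0) ≡ 1/29 mod 37. 29⁻¹ ≡ 23 (mod 37) since 29·23 = 667 ≡ 1, so λ ≡ 23.
  x = λ² - 0 - 29 = 529 - 29 ≡ 19; y = λ·(0 - 19) - 13 ≡ 31. → (19, 31)
6Q: (19, 31) + (29, 14). λ = (14 - 31)/(29 - 19) ≡ 20/10 mod 37. 10⁻¹ ≡ 26 (mod 37), so λ ≡ 2.
  x = λ² - 19 - 29 = 4 - 48 ≡ 30; y = λ·(19 - 30) - 31 ≡ 21. → (30, 21)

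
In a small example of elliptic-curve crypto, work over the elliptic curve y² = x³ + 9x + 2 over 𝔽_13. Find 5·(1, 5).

Write G = (1, 5).
Repeated addition: build up to 5G.
2G: tangent at (1, 5): λ = (3·1² + 9)/(2·5) ≡ 12/10. 10⁻¹ ≡ 4 (mod 13) since 10·4 = 40 ≡ 1, so λ ≡ 12·4 ≡ 9.
  x = λ² - 1 - 1 = 81 - 2 ≡ 1; y = λ·(1 - 1) - 5 ≡ 8. → (1, 8)
3G: (1, 8) + (1, 5): same x and y₁ ≡ -y₂, so the sum is O.
4G: O + (1, 5) = (1, 5) (identity).
5G: tangent at (1, 5): λ = (3·1² + 9)/(2·5) ≡ 12/10. 10⁻¹ ≡ 4 (mod 13), so λ ≡ 12·4 ≡ 9.
  x = λ² - 1 - 1 = 81 - 2 ≡ 1; y = λ·(1 - 1) - 5 ≡ 8. → (1, 8)

(1, 8)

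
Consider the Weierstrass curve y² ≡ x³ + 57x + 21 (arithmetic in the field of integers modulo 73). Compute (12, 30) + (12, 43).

O

The two points share x = 12 and their y-coordinates satisfy 30 + 43 ≡ 0 (mod 73), so they are inverses. Their sum is O.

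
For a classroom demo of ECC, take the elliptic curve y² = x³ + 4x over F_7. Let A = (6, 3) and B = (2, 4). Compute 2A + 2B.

(2, 3)

First 2A:
Repeated addition: build up to 2A.
2A: tangent at (6, 3): λ = (3·6² + 4)/(2·3) ≡ 0/6. 6⁻¹ ≡ 6 (mod 7) since 6·6 = 36 ≡ 1, so λ ≡ 0·6 ≡ 0.
  x = λ² - 6 - 6 = 0 - 12 ≡ 2; y = λ·(6 - 2) - 3 ≡ 4. → (2, 4)
2A = (2, 4).
Next 2B:
Repeated addition: build up to 2B.
2B: tangent at (2, 4): λ = (3·2² + 4)/(2·4) ≡ 2/1. 1⁻¹ ≡ 1 (mod 7) since 1·1 = 1 ≡ 1, so λ ≡ 2·1 ≡ 2.
  x = λ² - 2 - 2 = 4 - 4 ≡ 0; y = λ·(2 - 0) - 4 ≡ 0. → (0, 0)
2B = (0, 0).
Finally 2A + 2B:
(2, 4) + (0, 0). λ = (0 - 4)/(0 - 2) ≡ 3/5 mod 7. 5⁻¹ ≡ 3 (mod 7) since 5·3 = 15 ≡ 1, so λ ≡ 2.
  x = λ² - 2 - 0 = 4 - 2 ≡ 2; y = λ·(2 - 2) - 4 ≡ 3. → (2, 3)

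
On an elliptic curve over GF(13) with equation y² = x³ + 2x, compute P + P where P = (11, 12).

(1, 9)

tangent at (11, 12): λ = (3·11² + 2)/(2·12) ≡ 1/11. 11⁻¹ ≡ 6 (mod 13) since 11·6 = 66 ≡ 1, so λ ≡ 1·6 ≡ 6.
  x = λ² - 11 - 11 = 36 - 22 ≡ 1; y = λ·(11 - 1) - 12 ≡ 9. → (1, 9)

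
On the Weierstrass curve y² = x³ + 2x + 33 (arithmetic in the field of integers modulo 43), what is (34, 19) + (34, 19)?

(11, 15)

tangent at (34, 19): λ = (3·34² + 2)/(2·19) ≡ 30/38. 38⁻¹ ≡ 17 (mod 43), so λ ≡ 30·17 ≡ 37.
  x = λ² - 34 - 34 = 1369 - 68 ≡ 11; y = λ·(34 - 11) - 19 ≡ 15. → (11, 15)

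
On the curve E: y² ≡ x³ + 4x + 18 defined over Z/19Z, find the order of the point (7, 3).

2P: tangent at (7, 3): λ = (3·7² + 4)/(2·3) ≡ 18/6. 6⁻¹ ≡ 16 (mod 19), so λ ≡ 18·16 ≡ 3.
  x = λ² - 7 - 7 = 9 - 14 ≡ 14; y = λ·(7 - 14) - 3 ≡ 14. → (14, 14)
3P: (14, 14) + (7, 3). λ = (3 - 14)/(7 - 14) ≡ 8/12 mod 19. 12⁻¹ ≡ 8 (mod 19), so λ ≡ 7.
  x = λ² - 14 - 7 = 49 - 21 ≡ 9; y = λ·(14 - 9) - 14 ≡ 2. → (9, 2)
4P: (9, 2) + (7, 3). λ = (3 - 2)/(7 - 9) ≡ 1/17 mod 19. 17⁻¹ ≡ 9 (mod 19), so λ ≡ 9.
  x = λ² - 9 - 7 = 81 - 16 ≡ 8; y = λ·(9 - 8) - 2 ≡ 7. → (8, 7)
5P: (8, 7) + (7, 3). λ = (3 - 7)/(7 - 8) ≡ 15/18 mod 19. 18⁻¹ ≡ 18 (mod 19), so λ ≡ 4.
  x = λ² - 8 - 7 = 16 - 15 ≡ 1; y = λ·(8 - 1) - 7 ≡ 2. → (1, 2)
6P: (1, 2) + (7, 3). λ = (3 - 2)/(7 - 1) ≡ 1/6 mod 19. 6⁻¹ ≡ 16 (mod 19), so λ ≡ 16.
  x = λ² - 1 - 7 = 256 - 8 ≡ 1; y = λ·(1 - 1) - 2 ≡ 17. → (1, 17)
7P: (1, 17) + (7, 3). λ = (3 - 17)/(7 - 1) ≡ 5/6 mod 19. 6⁻¹ ≡ 16 (mod 19), so λ ≡ 4.
  x = λ² - 1 - 7 = 16 - 8 ≡ 8; y = λ·(1 - 8) - 17 ≡ 12. → (8, 12)
8P: (8, 12) + (7, 3). λ = (3 - 12)/(7 - 8) ≡ 10/18 mod 19. 18⁻¹ ≡ 18 (mod 19), so λ ≡ 9.
  x = λ² - 8 - 7 = 81 - 15 ≡ 9; y = λ·(8 - 9) - 12 ≡ 17. → (9, 17)
9P: (9, 17) + (7, 3). λ = (3 - 17)/(7 - 9) ≡ 5/17 mod 19. 17⁻¹ ≡ 9 (mod 19) since 17·9 = 153 ≡ 1, so λ ≡ 7.
  x = λ² - 9 - 7 = 49 - 16 ≡ 14; y = λ·(9 - 14) - 17 ≡ 5. → (14, 5)
10P: (14, 5) + (7, 3). λ = (3 - 5)/(7 - 14) ≡ 17/12 mod 19. 12⁻¹ ≡ 8 (mod 19), so λ ≡ 3.
  x = λ² - 14 - 7 = 9 - 21 ≡ 7; y = λ·(14 - 7) - 5 ≡ 16. → (7, 16)
11P: (7, 16) + (7, 3): same x and y₁ ≡ -y₂, so the sum is O.
11P = O, so the order is 11.

11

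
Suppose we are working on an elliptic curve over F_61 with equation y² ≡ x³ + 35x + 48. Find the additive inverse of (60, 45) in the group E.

(60, 16)

-(60, 45) = (60, -45 mod 61) = (60, 16).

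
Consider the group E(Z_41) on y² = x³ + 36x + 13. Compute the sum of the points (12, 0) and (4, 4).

(12, 0) + (4, 4). λ = (4 - 0)/(4 - 12) ≡ 4/33 mod 41. 33⁻¹ ≡ 5 (mod 41), so λ ≡ 20.
  x = λ² - 12 - 4 = 400 - 16 ≡ 15; y = λ·(12 - 15) - 0 ≡ 22. → (15, 22)

(15, 22)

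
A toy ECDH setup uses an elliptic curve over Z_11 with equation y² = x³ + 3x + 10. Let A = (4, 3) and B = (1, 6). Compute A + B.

(7, 0)

(4, 3) + (1, 6). λ = (6 - 3)/(1 - 4) ≡ 3/8 mod 11. 8⁻¹ ≡ 7 (mod 11), so λ ≡ 10.
  x = λ² - 4 - 1 = 100 - 5 ≡ 7; y = λ·(4 - 7) - 3 ≡ 0. → (7, 0)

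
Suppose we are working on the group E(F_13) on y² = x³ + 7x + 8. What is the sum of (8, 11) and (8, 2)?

O

The two points share x = 8 and their y-coordinates satisfy 11 + 2 ≡ 0 (mod 13), so they are inverses. Their sum is the point at infinity.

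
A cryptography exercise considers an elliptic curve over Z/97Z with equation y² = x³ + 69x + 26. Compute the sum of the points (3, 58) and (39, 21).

(3, 58) + (39, 21). λ = (21 - 58)/(39 - 3) ≡ 60/36 mod 97. 36⁻¹ ≡ 62 (mod 97), so λ ≡ 34.
  x = λ² - 3 - 39 = 1156 - 42 ≡ 47; y = λ·(3 - 47) - 58 ≡ 95. → (47, 95)

(47, 95)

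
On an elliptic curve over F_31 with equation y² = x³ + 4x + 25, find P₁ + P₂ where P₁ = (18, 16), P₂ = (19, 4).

(14, 29)

(18, 16) + (19, 4). λ = (4 - 16)/(19 - 18) ≡ 19/1 mod 31. 1⁻¹ ≡ 1 (mod 31), so λ ≡ 19.
  x = λ² - 18 - 19 = 361 - 37 ≡ 14; y = λ·(18 - 14) - 16 ≡ 29. → (14, 29)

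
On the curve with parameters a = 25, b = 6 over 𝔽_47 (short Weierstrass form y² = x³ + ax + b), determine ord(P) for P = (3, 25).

2P: tangent at (3, 25): λ = (3·3² + 25)/(2·25) ≡ 5/3. 3⁻¹ ≡ 16 (mod 47), so λ ≡ 5·16 ≡ 33.
  x = λ² - 3 - 3 = 1089 - 6 ≡ 2; y = λ·(3 - 2) - 25 ≡ 8. → (2, 8)
3P: (2, 8) + (3, 25). λ = (25 - 8)/(3 - 2) ≡ 17/1 mod 47. 1⁻¹ ≡ 1 (mod 47), so λ ≡ 17.
  x = λ² - 2 - 3 = 289 - 5 ≡ 2; y = λ·(2 - 2) - 8 ≡ 39. → (2, 39)
4P: (2, 39) + (3, 25). λ = (25 - 39)/(3 - 2) ≡ 33/1 mod 47. 1⁻¹ ≡ 1 (mod 47) since 1·1 = 1 ≡ 1, so λ ≡ 33.
  x = λ² - 2 - 3 = 1089 - 5 ≡ 3; y = λ·(2 - 3) - 39 ≡ 22. → (3, 22)
5P: (3, 22) + (3, 25): same x and y₁ ≡ -y₂, so the sum is O.
5P = O, so the order is 5.

5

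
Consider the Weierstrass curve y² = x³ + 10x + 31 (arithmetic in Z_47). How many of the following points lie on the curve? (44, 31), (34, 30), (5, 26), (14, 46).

(44, 31): 31² ≡ 21, rhs ≡ 21 → on.
(34, 30): 30² ≡ 7, rhs ≡ 7 → on.
(5, 26): 26² ≡ 18, rhs ≡ 18 → on.
(14, 46): 46² ≡ 1, rhs ≡ 1 → on.

4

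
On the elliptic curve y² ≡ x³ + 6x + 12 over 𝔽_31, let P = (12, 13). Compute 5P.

(25, 15)

Repeated addition: build up to 5P.
2P: tangent at (12, 13): λ = (3·12² + 6)/(2·13) ≡ 4/26. 26⁻¹ ≡ 6 (mod 31) since 26·6 = 156 ≡ 1, so λ ≡ 4·6 ≡ 24.
  x = λ² - 12 - 12 = 576 - 24 ≡ 25; y = λ·(12 - 25) - 13 ≡ 16. → (25, 16)
3P: (25, 16) + (12, 13). λ = (13 - 16)/(12 - 25) ≡ 28/18 mod 31. 18⁻¹ ≡ 19 (mod 31) since 18·19 = 342 ≡ 1, so λ ≡ 5.
  x = λ² - 25 - 12 = 25 - 37 ≡ 19; y = λ·(25 - 19) - 16 ≡ 14. → (19, 14)
4P: (19, 14) + (12, 13). λ = (13 - 14)/(12 - 19) ≡ 30/24 mod 31. 24⁻¹ ≡ 22 (mod 31) since 24·22 = 528 ≡ 1, so λ ≡ 9.
  x = λ² - 19 - 12 = 81 - 31 ≡ 19; y = λ·(19 - 19) - 14 ≡ 17. → (19, 17)
5P: (19, 17) + (12, 13). λ = (13 - 17)/(12 - 19) ≡ 27/24 mod 31. 24⁻¹ ≡ 22 (mod 31) since 24·22 = 528 ≡ 1, so λ ≡ 5.
  x = λ² - 19 - 12 = 25 - 31 ≡ 25; y = λ·(19 - 25) - 17 ≡ 15. → (25, 15)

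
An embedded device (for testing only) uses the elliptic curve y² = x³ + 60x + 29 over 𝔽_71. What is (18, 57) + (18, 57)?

(43, 53)

tangent at (18, 57): λ = (3·18² + 60)/(2·57) ≡ 38/43. 43⁻¹ ≡ 38 (mod 71) since 43·38 = 1634 ≡ 1, so λ ≡ 38·38 ≡ 24.
  x = λ² - 18 - 18 = 576 - 36 ≡ 43; y = λ·(18 - 43) - 57 ≡ 53. → (43, 53)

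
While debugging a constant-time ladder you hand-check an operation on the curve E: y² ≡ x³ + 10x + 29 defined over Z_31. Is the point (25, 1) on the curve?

yes

y² = 1² ≡ 1; x³ + 10x + 29 = 15904 ≡ 1 (mod 31). 1 = 1.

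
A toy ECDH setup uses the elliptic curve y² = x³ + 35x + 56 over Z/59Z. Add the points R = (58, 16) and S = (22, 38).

(32, 14)

(58, 16) + (22, 38). λ = (38 - 16)/(22 - 58) ≡ 22/23 mod 59. 23⁻¹ ≡ 18 (mod 59) since 23·18 = 414 ≡ 1, so λ ≡ 42.
  x = λ² - 58 - 22 = 1764 - 80 ≡ 32; y = λ·(58 - 32) - 16 ≡ 14. → (32, 14)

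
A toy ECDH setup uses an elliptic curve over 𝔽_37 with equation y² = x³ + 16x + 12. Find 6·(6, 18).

Write Q = (6, 18).
Double-and-add on 6 = (110)₂. Start with Q = (6, 18) for the leading 1-bit.
double: tangent at (6, 18): λ = (3·6² + 16)/(2·18) ≡ 13/36. 36⁻¹ ≡ 36 (mod 37) since 36·36 = 1296 ≡ 1, so λ ≡ 13·36 ≡ 24.
  x = λ² - 6 - 6 = 576 - 12 ≡ 9; y = λ·(6 - 9) - 18 ≡ 21. → (9, 21)
add Q: (9, 21) + (6, 18). λ = (18 - 21)/(6 - 9) ≡ 34/34 mod 37. 34⁻¹ ≡ 12 (mod 37), so λ ≡ 1.
  x = λ² - 9 - 6 = 1 - 15 ≡ 23; y = λ·(9 - 23) - 21 ≡ 2. → (23, 2)
double: tangent at (23, 2): λ = (3·23² + 16)/(2·2) ≡ 12/4. 4⁻¹ ≡ 28 (mod 37) since 4·28 = 112 ≡ 1, so λ ≡ 12·28 ≡ 3.
  x = λ² - 23 - 23 = 9 - 46 ≡ 0; y = λ·(23 - 0) - 2 ≡ 30. → (0, 30)

(0, 30)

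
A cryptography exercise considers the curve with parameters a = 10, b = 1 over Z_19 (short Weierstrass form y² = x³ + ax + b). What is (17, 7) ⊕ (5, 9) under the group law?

(17, 7) + (5, 9). λ = (9 - 7)/(5 - 17) ≡ 2/7 mod 19. 7⁻¹ ≡ 11 (mod 19), so λ ≡ 3.
  x = λ² - 17 - 5 = 9 - 22 ≡ 6; y = λ·(17 - 6) - 7 ≡ 7. → (6, 7)

(6, 7)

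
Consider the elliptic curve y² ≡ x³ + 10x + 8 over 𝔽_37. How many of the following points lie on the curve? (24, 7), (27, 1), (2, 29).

1

(24, 7): 7² ≡ 12, rhs ≡ 12 → on.
(27, 1): 1² ≡ 1, rhs ≡ 18 → off.
(2, 29): 29² ≡ 27, rhs ≡ 36 → off.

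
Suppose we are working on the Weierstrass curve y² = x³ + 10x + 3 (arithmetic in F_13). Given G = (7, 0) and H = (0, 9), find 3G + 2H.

(11, 12)

First 3G:
Repeated addition: build up to 3G.
2G: (7, 0) + (7, 0): same x and y₁ ≡ -y₂, so the sum is O.
3G: O + (7, 0) = (7, 0) (identity).
3G = (7, 0).
Next 2H:
Repeated addition: build up to 2H.
2H: tangent at (0, 9): λ = (3·0² + 10)/(2·9) ≡ 10/5. 5⁻¹ ≡ 8 (mod 13) since 5·8 = 40 ≡ 1, so λ ≡ 10·8 ≡ 2.
  x = λ² - 0 - 0 = 4 - 0 ≡ 4; y = λ·(0 - 4) - 9 ≡ 9. → (4, 9)
2H = (4, 9).
Finally 3G + 2H:
(7, 0) + (4, 9). λ = (9 - 0)/(4 - 7) ≡ 9/10 mod 13. 10⁻¹ ≡ 4 (mod 13), so λ ≡ 10.
  x = λ² - 7 - 4 = 100 - 11 ≡ 11; y = λ·(7 - 11) - 0 ≡ 12. → (11, 12)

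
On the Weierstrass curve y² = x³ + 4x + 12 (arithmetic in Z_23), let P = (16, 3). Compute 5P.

(16, 3)

Repeated addition: build up to 5P.
2P: tangent at (16, 3): λ = (3·16² + 4)/(2·3) ≡ 13/6. 6⁻¹ ≡ 4 (mod 23), so λ ≡ 13·4 ≡ 6.
  x = λ² - 16 - 16 = 36 - 32 ≡ 4; y = λ·(16 - 4) - 3 ≡ 0. → (4, 0)
3P: (4, 0) + (16, 3). λ = (3 - 0)/(16 - 4) ≡ 3/12 mod 23. 12⁻¹ ≡ 2 (mod 23) since 12·2 = 24 ≡ 1, so λ ≡ 6.
  x = λ² - 4 - 16 = 36 - 20 ≡ 16; y = λ·(4 - 16) - 0 ≡ 20. → (16, 20)
4P: (16, 20) + (16, 3): same x and y₁ ≡ -y₂, so the sum is O.
5P: O + (16, 3) = (16, 3) (identity).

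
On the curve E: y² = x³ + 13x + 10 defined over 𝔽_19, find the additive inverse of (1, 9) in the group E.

-(1, 9) = (1, -9 mod 19) = (1, 10).

(1, 10)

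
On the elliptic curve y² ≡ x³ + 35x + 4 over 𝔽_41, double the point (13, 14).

(23, 15)

tangent at (13, 14): λ = (3·13² + 35)/(2·14) ≡ 9/28. 28⁻¹ ≡ 22 (mod 41) since 28·22 = 616 ≡ 1, so λ ≡ 9·22 ≡ 34.
  x = λ² - 13 - 13 = 1156 - 26 ≡ 23; y = λ·(13 - 23) - 14 ≡ 15. → (23, 15)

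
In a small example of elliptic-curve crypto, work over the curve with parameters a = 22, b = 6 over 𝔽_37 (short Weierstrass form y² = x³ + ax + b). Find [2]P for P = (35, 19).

(13, 26)

tangent at (35, 19): λ = (3·35² + 22)/(2·19) ≡ 34/1. 1⁻¹ ≡ 1 (mod 37), so λ ≡ 34·1 ≡ 34.
  x = λ² - 35 - 35 = 1156 - 70 ≡ 13; y = λ·(35 - 13) - 19 ≡ 26. → (13, 26)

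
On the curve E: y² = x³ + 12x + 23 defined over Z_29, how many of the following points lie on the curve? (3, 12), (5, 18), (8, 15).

3

(3, 12): 12² ≡ 28, rhs ≡ 28 → on.
(5, 18): 18² ≡ 5, rhs ≡ 5 → on.
(8, 15): 15² ≡ 22, rhs ≡ 22 → on.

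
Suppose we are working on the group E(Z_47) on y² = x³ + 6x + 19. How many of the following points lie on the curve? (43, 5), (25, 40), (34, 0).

3

(43, 5): 5² ≡ 25, rhs ≡ 25 → on.
(25, 40): 40² ≡ 2, rhs ≡ 2 → on.
(34, 0): 0² ≡ 0, rhs ≡ 0 → on.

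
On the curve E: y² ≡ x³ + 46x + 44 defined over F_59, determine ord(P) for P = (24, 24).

8

2P: tangent at (24, 24): λ = (3·24² + 46)/(2·24) ≡ 4/48. 48⁻¹ ≡ 16 (mod 59), so λ ≡ 4·16 ≡ 5.
  x = λ² - 24 - 24 = 25 - 48 ≡ 36; y = λ·(24 - 36) - 24 ≡ 34. → (36, 34)
3P: (36, 34) + (24, 24). λ = (24 - 34)/(24 - 36) ≡ 49/47 mod 59. 47⁻¹ ≡ 54 (mod 59), so λ ≡ 50.
  x = λ² - 36 - 24 = 2500 - 60 ≡ 21; y = λ·(36 - 21) - 34 ≡ 8. → (21, 8)
4P: (21, 8) + (24, 24). λ = (24 - 8)/(24 - 21) ≡ 16/3 mod 59. 3⁻¹ ≡ 20 (mod 59), so λ ≡ 25.
  x = λ² - 21 - 24 = 625 - 45 ≡ 49; y = λ·(21 - 49) - 8 ≡ 0. → (49, 0)
5P: (49, 0) + (24, 24). λ = (24 - 0)/(24 - 49) ≡ 24/34 mod 59. 34⁻¹ ≡ 33 (mod 59) since 34·33 = 1122 ≡ 1, so λ ≡ 25.
  x = λ² - 49 - 24 = 625 - 73 ≡ 21; y = λ·(49 - 21) - 0 ≡ 51. → (21, 51)
6P: (21, 51) + (24, 24). λ = (24 - 51)/(24 - 21) ≡ 32/3 mod 59. 3⁻¹ ≡ 20 (mod 59) since 3·20 = 60 ≡ 1, so λ ≡ 50.
  x = λ² - 21 - 24 = 2500 - 45 ≡ 36; y = λ·(21 - 36) - 51 ≡ 25. → (36, 25)
7P: (36, 25) + (24, 24). λ = (24 - 25)/(24 - 36) ≡ 58/47 mod 59. 47⁻¹ ≡ 54 (mod 59), so λ ≡ 5.
  x = λ² - 36 - 24 = 25 - 60 ≡ 24; y = λ·(36 - 24) - 25 ≡ 35. → (24, 35)
8P: (24, 35) + (24, 24): same x and y₁ ≡ -y₂, so the sum is ∞.
8P = ∞, so the order is 8.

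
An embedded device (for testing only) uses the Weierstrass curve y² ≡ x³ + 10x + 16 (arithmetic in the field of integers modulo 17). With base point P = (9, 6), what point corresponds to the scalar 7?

Double-and-add on 7 = (111)₂. Start with P = (9, 6) for the leading 1-bit.
double: tangent at (9, 6): λ = (3·9² + 10)/(2·6) ≡ 15/12. 12⁻¹ ≡ 10 (mod 17) since 12·10 = 120 ≡ 1, so λ ≡ 15·10 ≡ 14.
  x = λ² - 9 - 9 = 196 - 18 ≡ 8; y = λ·(9 - 8) - 6 ≡ 8. → (8, 8)
add P: (8, 8) + (9, 6). λ = (6 - 8)/(9 - 8) ≡ 15/1 mod 17. 1⁻¹ ≡ 1 (mod 17), so λ ≡ 15.
  x = λ² - 8 - 9 = 225 - 17 ≡ 4; y = λ·(8 - 4) - 8 ≡ 1. → (4, 1)
double: tangent at (4, 1): λ = (3·4² + 10)/(2·1) ≡ 7/2. 2⁻¹ ≡ 9 (mod 17), so λ ≡ 7·9 ≡ 12.
  x = λ² - 4 - 4 = 144 - 8 ≡ 0; y = λ·(4 - 0) - 1 ≡ 13. → (0, 13)
add P: (0, 13) + (9, 6). λ = (6 - 13)/(9 - 0) ≡ 10/9 mod 17. 9⁻¹ ≡ 2 (mod 17) since 9·2 = 18 ≡ 1, so λ ≡ 3.
  x = λ² - 0 - 9 = 9 - 9 ≡ 0; y = λ·(0 - 0) - 13 ≡ 4. → (0, 4)

(0, 4)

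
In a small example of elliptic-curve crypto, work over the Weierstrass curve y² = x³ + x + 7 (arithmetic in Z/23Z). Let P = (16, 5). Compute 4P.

Repeated addition: build up to 4P.
2P: tangent at (16, 5): λ = (3·16² + 1)/(2·5) ≡ 10/10. 10⁻¹ ≡ 7 (mod 23), so λ ≡ 10·7 ≡ 1.
  x = λ² - 16 - 16 = 1 - 32 ≡ 15; y = λ·(16 - 15) - 5 ≡ 19. → (15, 19)
3P: (15, 19) + (16, 5). λ = (5 - 19)/(16 - 15) ≡ 9/1 mod 23. 1⁻¹ ≡ 1 (mod 23), so λ ≡ 9.
  x = λ² - 15 - 16 = 81 - 31 ≡ 4; y = λ·(15 - 4) - 19 ≡ 11. → (4, 11)
4P: (4, 11) + (16, 5). λ = (5 - 11)/(16 - 4) ≡ 17/12 mod 23. 12⁻¹ ≡ 2 (mod 23), so λ ≡ 11.
  x = λ² - 4 - 16 = 121 - 20 ≡ 9; y = λ·(4 - 9) - 11 ≡ 3. → (9, 3)

(9, 3)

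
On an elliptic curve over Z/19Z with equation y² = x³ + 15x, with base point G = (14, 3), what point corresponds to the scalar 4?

Double-and-add on 4 = (100)₂. Start with G = (14, 3) for the leading 1-bit.
double: tangent at (14, 3): λ = (3·14² + 15)/(2·3) ≡ 14/6. 6⁻¹ ≡ 16 (mod 19) since 6·16 = 96 ≡ 1, so λ ≡ 14·16 ≡ 15.
  x = λ² - 14 - 14 = 225 - 28 ≡ 7; y = λ·(14 - 7) - 3 ≡ 7. → (7, 7)
double: tangent at (7, 7): λ = (3·7² + 15)/(2·7) ≡ 10/14. 14⁻¹ ≡ 15 (mod 19), so λ ≡ 10·15 ≡ 17.
  x = λ² - 7 - 7 = 289 - 14 ≡ 9; y = λ·(7 - 9) - 7 ≡ 16. → (9, 16)

(9, 16)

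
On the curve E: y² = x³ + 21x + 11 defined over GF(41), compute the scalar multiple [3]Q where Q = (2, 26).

(1, 22)

Repeated addition: build up to 3Q.
2Q: tangent at (2, 26): λ = (3·2² + 21)/(2·26) ≡ 33/11. 11⁻¹ ≡ 15 (mod 41), so λ ≡ 33·15 ≡ 3.
  x = λ² - 2 - 2 = 9 - 4 ≡ 5; y = λ·(2 - 5) - 26 ≡ 6. → (5, 6)
3Q: (5, 6) + (2, 26). λ = (26 - 6)/(2 - 5) ≡ 20/38 mod 41. 38⁻¹ ≡ 27 (mod 41), so λ ≡ 7.
  x = λ² - 5 - 2 = 49 - 7 ≡ 1; y = λ·(5 - 1) - 6 ≡ 22. → (1, 22)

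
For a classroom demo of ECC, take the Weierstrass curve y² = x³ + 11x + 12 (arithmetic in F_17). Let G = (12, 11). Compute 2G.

(8, 0)

tangent at (12, 11): λ = (3·12² + 11)/(2·11) ≡ 1/5. 5⁻¹ ≡ 7 (mod 17) since 5·7 = 35 ≡ 1, so λ ≡ 1·7 ≡ 7.
  x = λ² - 12 - 12 = 49 - 24 ≡ 8; y = λ·(12 - 8) - 11 ≡ 0. → (8, 0)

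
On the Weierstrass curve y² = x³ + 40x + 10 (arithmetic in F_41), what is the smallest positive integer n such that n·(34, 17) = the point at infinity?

3

2P: tangent at (34, 17): λ = (3·34² + 40)/(2·17) ≡ 23/34. 34⁻¹ ≡ 35 (mod 41) since 34·35 = 1190 ≡ 1, so λ ≡ 23·35 ≡ 26.
  x = λ² - 34 - 34 = 676 - 68 ≡ 34; y = λ·(34 - 34) - 17 ≡ 24. → (34, 24)
3P: (34, 24) + (34, 17): same x and y₁ ≡ -y₂, so the sum is the point at infinity.
3P = the point at infinity, so the order is 3.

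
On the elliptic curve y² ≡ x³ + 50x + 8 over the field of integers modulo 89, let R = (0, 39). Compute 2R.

tangent at (0, 39): λ = (3·0² + 50)/(2·39) ≡ 50/78. 78⁻¹ ≡ 8 (mod 89) since 78·8 = 624 ≡ 1, so λ ≡ 50·8 ≡ 44.
  x = λ² - 0 - 0 = 1936 - 0 ≡ 67; y = λ·(0 - 67) - 39 ≡ 39. → (67, 39)

(67, 39)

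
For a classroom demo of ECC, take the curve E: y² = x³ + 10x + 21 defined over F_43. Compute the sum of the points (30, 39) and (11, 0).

(8, 22)

(30, 39) + (11, 0). λ = (0 - 39)/(11 - 30) ≡ 4/24 mod 43. 24⁻¹ ≡ 9 (mod 43) since 24·9 = 216 ≡ 1, so λ ≡ 36.
  x = λ² - 30 - 11 = 1296 - 41 ≡ 8; y = λ·(30 - 8) - 39 ≡ 22. → (8, 22)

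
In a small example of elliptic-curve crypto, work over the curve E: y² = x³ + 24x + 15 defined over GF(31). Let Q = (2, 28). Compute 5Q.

(12, 4)

Repeated addition: build up to 5Q.
2Q: tangent at (2, 28): λ = (3·2² + 24)/(2·28) ≡ 5/25. 25⁻¹ ≡ 5 (mod 31) since 25·5 = 125 ≡ 1, so λ ≡ 5·5 ≡ 25.
  x = λ² - 2 - 2 = 625 - 4 ≡ 1; y = λ·(2 - 1) - 28 ≡ 28. → (1, 28)
3Q: (1, 28) + (2, 28). λ = (28 - 28)/(2 - 1) ≡ 0/1 mod 31. 1⁻¹ ≡ 1 (mod 31), so λ ≡ 0.
  x = λ² - 1 - 2 = 0 - 3 ≡ 28; y = λ·(1 - 28) - 28 ≡ 3. → (28, 3)
4Q: (28, 3) + (2, 28). λ = (28 - 3)/(2 - 28) ≡ 25/5 mod 31. 5⁻¹ ≡ 25 (mod 31), so λ ≡ 5.
  x = λ² - 28 - 2 = 25 - 30 ≡ 26; y = λ·(28 - 26) - 3 ≡ 7. → (26, 7)
5Q: (26, 7) + (2, 28). λ = (28 - 7)/(2 - 26) ≡ 21/7 mod 31. 7⁻¹ ≡ 9 (mod 31), so λ ≡ 3.
  x = λ² - 26 - 2 = 9 - 28 ≡ 12; y = λ·(26 - 12) - 7 ≡ 4. → (12, 4)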